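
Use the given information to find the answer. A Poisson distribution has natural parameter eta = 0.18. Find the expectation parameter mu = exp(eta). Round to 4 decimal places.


Expectation parameter for Poisson exponential family:
mu = exp(eta).
eta = 0.18.
mu = exp(0.18) = 1.1972

1.1972


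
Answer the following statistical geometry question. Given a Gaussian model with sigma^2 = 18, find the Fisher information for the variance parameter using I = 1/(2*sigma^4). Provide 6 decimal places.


Fisher information for variance: I(sigma^2) = 1/(2*sigma^4).
sigma^2 = 18, so sigma^4 = 324.
I = 1/(2*324) = 1/648 = 0.001543

0.001543


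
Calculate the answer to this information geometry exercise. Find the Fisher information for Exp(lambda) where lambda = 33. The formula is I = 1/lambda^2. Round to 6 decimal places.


Fisher information for exponential: I(lambda) = 1/lambda^2.
lambda = 33, lambda^2 = 1089.
I = 1/1089 = 0.000918

0.000918


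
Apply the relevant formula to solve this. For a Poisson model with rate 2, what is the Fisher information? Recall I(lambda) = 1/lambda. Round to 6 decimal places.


Fisher information for Poisson: I(lambda) = 1/lambda.
lambda = 2.
I(lambda) = 1/2 = 0.500000

0.500000


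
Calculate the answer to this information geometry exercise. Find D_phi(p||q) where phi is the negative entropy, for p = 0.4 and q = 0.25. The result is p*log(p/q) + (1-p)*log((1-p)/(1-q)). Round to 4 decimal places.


Bregman divergence with negative entropy generator:
D = p*log(p/q) + (1-p)*log((1-p)/(1-q)).
p = 0.4, q = 0.25.
p*log(p/q) = 0.4*log(0.4/0.25) = 0.188001.
(1-p)*log((1-p)/(1-q)) = 0.6*log(0.6/0.75) = -0.133886.
D = 0.188001 + -0.133886 = 0.0541

0.0541


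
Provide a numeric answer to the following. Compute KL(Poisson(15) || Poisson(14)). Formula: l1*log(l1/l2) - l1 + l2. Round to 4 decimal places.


KL divergence for Poisson:
KL = l1*log(l1/l2) - l1 + l2.
l1 = 15, l2 = 14.
log(15/14) = 0.068993.
l1*log(l1/l2) = 15 * 0.068993 = 1.034893.
KL = 1.034893 - 15 + 14 = 0.0349

0.0349


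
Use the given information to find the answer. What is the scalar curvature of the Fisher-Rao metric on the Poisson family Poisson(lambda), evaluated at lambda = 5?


This family has a single free parameter, so its statistical manifold
is 1-dimensional. The Riemann curvature tensor of any 1-dimensional
Riemannian manifold vanishes identically, so R = 0.

0


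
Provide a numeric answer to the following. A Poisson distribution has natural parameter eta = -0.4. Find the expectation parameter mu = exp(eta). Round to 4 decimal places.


Expectation parameter for Poisson exponential family:
mu = exp(eta).
eta = -0.4.
mu = exp(-0.4) = 0.6703

0.6703


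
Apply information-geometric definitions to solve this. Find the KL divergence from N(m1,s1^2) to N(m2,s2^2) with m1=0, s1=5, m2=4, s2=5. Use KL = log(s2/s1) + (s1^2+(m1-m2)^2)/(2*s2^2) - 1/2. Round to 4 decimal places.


KL divergence between normal distributions:
KL = log(s2/s1) + (s1^2 + (m1-m2)^2)/(2*s2^2) - 1/2.
log(5/5) = 0.0.
(5^2 + (0-4)^2)/(2*5^2) = (25 + 16)/50 = 0.82.
KL = 0.0 + 0.82 - 0.5 = 0.3200

0.3200


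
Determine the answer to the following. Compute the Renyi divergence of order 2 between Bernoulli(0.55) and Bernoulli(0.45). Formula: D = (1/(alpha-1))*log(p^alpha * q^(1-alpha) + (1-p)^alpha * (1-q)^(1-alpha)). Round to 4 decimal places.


Renyi divergence of order alpha between Bernoulli distributions:
D = (1/(alpha-1))*log(p^alpha * q^(1-alpha) + (1-p)^alpha * (1-q)^(1-alpha)).
alpha = 2, p = 0.55, q = 0.45.
p^alpha * q^(1-alpha) = 0.55^2 * 0.45^-1 = 0.672222.
(1-p)^alpha * (1-q)^(1-alpha) = 0.45^2 * 0.55^-1 = 0.368182.
sum = 0.672222 + 0.368182 = 1.040404.
D = (1/1)*log(1.040404) = 0.0396

0.0396


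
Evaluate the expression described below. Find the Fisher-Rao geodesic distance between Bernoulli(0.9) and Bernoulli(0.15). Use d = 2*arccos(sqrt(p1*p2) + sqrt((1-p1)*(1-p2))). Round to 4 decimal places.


Geodesic distance on Bernoulli manifold:
d(p1,p2) = 2*arccos(sqrt(p1*p2) + sqrt((1-p1)*(1-p2))).
sqrt(p1*p2) = sqrt(0.9*0.15) = 0.367423.
sqrt((1-p1)*(1-p2)) = sqrt(0.1*0.85) = 0.291548.
arg = 0.367423 + 0.291548 = 0.658971.
d = 2*arccos(0.658971) = 1.7027

1.7027


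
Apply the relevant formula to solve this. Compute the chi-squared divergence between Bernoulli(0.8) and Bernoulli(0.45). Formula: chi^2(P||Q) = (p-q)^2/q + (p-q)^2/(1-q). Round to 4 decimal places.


Chi-squared divergence between Bernoulli distributions:
chi^2 = (p-q)^2/q + (p-q)^2/(1-q).
p = 0.8, q = 0.45, p-q = 0.35.
(p-q)^2 = 0.1225.
term1 = 0.1225/0.45 = 0.272222.
term2 = 0.1225/0.55 = 0.222727.
chi^2 = 0.272222 + 0.222727 = 0.4949

0.4949


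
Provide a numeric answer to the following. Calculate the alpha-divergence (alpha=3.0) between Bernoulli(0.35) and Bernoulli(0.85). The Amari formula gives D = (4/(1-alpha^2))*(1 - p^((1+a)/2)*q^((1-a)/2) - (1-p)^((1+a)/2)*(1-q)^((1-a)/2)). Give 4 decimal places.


Amari alpha-divergence:
D = (4/(1-alpha^2))*(1 - p^((1+a)/2)*q^((1-a)/2) - (1-p)^((1+a)/2)*(1-q)^((1-a)/2)).
alpha = 3.0, p = 0.35, q = 0.85.
e1 = (1+alpha)/2 = 2.0, e2 = (1-alpha)/2 = -1.0.
t1 = p^e1 * q^e2 = 0.35^2.0 * 0.85^-1.0 = 0.144118.
t2 = (1-p)^e1 * (1-q)^e2 = 0.65^2.0 * 0.15^-1.0 = 2.816667.
4/(1-alpha^2) = -0.5.
D = -0.5*(1 - 0.144118 - 2.816667) = 0.9804

0.9804


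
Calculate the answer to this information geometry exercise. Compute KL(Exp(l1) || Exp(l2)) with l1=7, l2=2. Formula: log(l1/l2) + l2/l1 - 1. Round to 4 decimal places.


KL divergence for exponential family:
KL = log(l1/l2) + l2/l1 - 1.
log(7/2) = 1.252763.
2/7 = 0.285714.
KL = 1.252763 + 0.285714 - 1 = 0.5385

0.5385


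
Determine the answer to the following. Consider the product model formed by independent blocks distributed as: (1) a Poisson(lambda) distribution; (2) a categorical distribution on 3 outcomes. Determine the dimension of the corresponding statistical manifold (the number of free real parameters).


The dimension of a statistical manifold equals the number of free
(independent) real parameters of the model. For a product of independent
blocks the parameter counts add.
- Poisson (lambda): 1.
- categorical on 3 outcomes (probabilities sum to 1): 3-1 = 2.
Total = 1 + 2 = 3.
Dimension = 3

3


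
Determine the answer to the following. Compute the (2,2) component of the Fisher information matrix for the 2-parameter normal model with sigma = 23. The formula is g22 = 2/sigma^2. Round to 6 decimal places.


For the 2-parameter normal family, the Fisher metric has:
  g11 = 1/sigma^2, g22 = 2/sigma^2.
sigma = 23, sigma^2 = 529.
g22 = 0.003781

0.003781


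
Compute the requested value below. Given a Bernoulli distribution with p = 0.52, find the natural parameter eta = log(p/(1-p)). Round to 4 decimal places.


Natural parameter for Bernoulli: eta = log(p/(1-p)).
p = 0.52, 1-p = 0.48.
p/(1-p) = 1.083333.
eta = log(1.083333) = 0.0800

0.0800


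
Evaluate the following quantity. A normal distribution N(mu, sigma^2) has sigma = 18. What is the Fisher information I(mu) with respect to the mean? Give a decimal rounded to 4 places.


The Fisher information for the mean of a normal distribution is I(mu) = 1/sigma^2.
sigma = 18, so sigma^2 = 324.
I(mu) = 1/324 = 0.0031

0.0031


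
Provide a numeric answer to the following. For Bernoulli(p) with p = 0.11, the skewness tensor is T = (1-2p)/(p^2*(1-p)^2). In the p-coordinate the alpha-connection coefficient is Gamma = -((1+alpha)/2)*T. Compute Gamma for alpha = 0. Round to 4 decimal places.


Skewness (Amari-Chentsov) tensor: T = (1-2p)/(p^2*(1-p)^2).
p = 0.11, 1-2p = 0.78, p^2 = 0.0121, (1-p)^2 = 0.7921.
T = 0.78/(0.0121 * 0.7921) = 81.382161.
In the p-coordinate, Gamma^(alpha) = Gamma^(0) - (alpha/2)*T with Gamma^(0) = (1/2)*g'(p) = -T/2,
so Gamma^(alpha) = -((1+alpha)/2)*T.
alpha = 0, -(1+alpha)/2 = -0.5.
Gamma = -0.5 * 81.382161 = -40.6911

-40.6911


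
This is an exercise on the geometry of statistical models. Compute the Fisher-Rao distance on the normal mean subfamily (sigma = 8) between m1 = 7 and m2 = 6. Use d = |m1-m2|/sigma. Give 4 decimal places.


On the fixed-variance normal subfamily, geodesic distance = |m1-m2|/sigma.
|7 - 6| = 1.
sigma = 8.
d = 1/8 = 0.1250

0.1250


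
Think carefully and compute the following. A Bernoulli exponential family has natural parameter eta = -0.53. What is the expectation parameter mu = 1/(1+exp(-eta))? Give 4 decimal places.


Dual coordinate (expectation parameter) for Bernoulli:
mu = 1/(1+exp(-eta)).
eta = -0.53.
exp(-eta) = exp(0.53) = 1.698932.
mu = 1/(1+1.698932) = 0.3705

0.3705


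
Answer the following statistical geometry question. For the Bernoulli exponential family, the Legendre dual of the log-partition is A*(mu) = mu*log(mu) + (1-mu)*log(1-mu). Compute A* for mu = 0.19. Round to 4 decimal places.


Legendre transform for Bernoulli:
A*(mu) = mu*log(mu) + (1-mu)*log(1-mu).
mu = 0.19, 1-mu = 0.81.
mu*log(mu) = 0.19*log(0.19) = -0.315539.
(1-mu)*log(1-mu) = 0.81*log(0.81) = -0.170684.
A* = -0.315539 + -0.170684 = -0.4862

-0.4862


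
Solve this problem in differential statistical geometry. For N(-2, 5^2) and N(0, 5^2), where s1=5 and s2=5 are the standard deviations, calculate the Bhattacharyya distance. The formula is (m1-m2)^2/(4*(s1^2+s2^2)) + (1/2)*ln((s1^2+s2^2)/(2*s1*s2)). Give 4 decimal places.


Bhattacharyya distance between two Gaussians:
DB = (m1-m2)^2/(4*(s1^2+s2^2)) + (1/2)*ln((s1^2+s2^2)/(2*s1*s2)).
(m1-m2)^2 = (-2)^2 = 4.
s1^2+s2^2 = 25 + 25 = 50.
term1 = 4/200 = 0.02.
term2 = 0.5*ln(50/50.0) = 0.0.
DB = 0.02 + 0.0 = 0.0200

0.0200


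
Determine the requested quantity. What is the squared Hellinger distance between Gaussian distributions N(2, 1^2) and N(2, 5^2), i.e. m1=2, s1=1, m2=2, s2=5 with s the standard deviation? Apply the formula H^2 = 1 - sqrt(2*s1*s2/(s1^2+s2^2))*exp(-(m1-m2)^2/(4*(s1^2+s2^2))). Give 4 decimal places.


Squared Hellinger distance for Gaussians:
H^2 = 1 - sqrt(2*s1*s2/(s1^2+s2^2)) * exp(-(m1-m2)^2/(4*(s1^2+s2^2))).
s1^2 = 1, s2^2 = 25, s1^2+s2^2 = 26.
sqrt(2*1*5/(26)) = 0.620174.
(m1-m2)^2 = (0)^2 = 0.
exp(-0/(4*26)) = exp(0.0) = 1.0.
H^2 = 1 - 0.620174*1.0 = 0.3798

0.3798


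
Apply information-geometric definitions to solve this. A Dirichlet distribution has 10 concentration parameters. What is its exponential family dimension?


Exponential family dimension calculation:
Dirichlet with 10 components has 10 natural parameters.

10


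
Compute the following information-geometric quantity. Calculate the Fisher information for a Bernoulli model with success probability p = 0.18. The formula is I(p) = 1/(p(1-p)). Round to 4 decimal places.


For Bernoulli(p), Fisher information is I(p) = 1/(p*(1-p)).
p = 0.18, 1-p = 0.82.
p*(1-p) = 0.1476.
I(p) = 1/0.1476 = 6.7751

6.7751


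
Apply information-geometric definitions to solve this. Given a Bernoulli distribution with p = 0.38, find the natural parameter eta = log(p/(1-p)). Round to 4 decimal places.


Natural parameter for Bernoulli: eta = log(p/(1-p)).
p = 0.38, 1-p = 0.62.
p/(1-p) = 0.612903.
eta = log(0.612903) = -0.4895

-0.4895


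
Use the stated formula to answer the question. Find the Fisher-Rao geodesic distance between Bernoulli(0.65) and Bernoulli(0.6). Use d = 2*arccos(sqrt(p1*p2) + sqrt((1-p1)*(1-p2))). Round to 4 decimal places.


Geodesic distance on Bernoulli manifold:
d(p1,p2) = 2*arccos(sqrt(p1*p2) + sqrt((1-p1)*(1-p2))).
sqrt(p1*p2) = sqrt(0.65*0.6) = 0.6245.
sqrt((1-p1)*(1-p2)) = sqrt(0.35*0.4) = 0.374166.
arg = 0.6245 + 0.374166 = 0.998666.
d = 2*arccos(0.998666) = 0.1033

0.1033


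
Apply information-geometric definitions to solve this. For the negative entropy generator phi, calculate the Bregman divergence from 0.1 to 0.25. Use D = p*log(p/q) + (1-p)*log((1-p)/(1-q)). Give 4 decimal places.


Bregman divergence with negative entropy generator:
D = p*log(p/q) + (1-p)*log((1-p)/(1-q)).
p = 0.1, q = 0.25.
p*log(p/q) = 0.1*log(0.1/0.25) = -0.091629.
(1-p)*log((1-p)/(1-q)) = 0.9*log(0.9/0.75) = 0.164089.
D = -0.091629 + 0.164089 = 0.0725

0.0725


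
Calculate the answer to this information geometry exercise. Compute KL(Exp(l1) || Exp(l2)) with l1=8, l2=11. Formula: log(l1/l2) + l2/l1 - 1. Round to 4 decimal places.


KL divergence for exponential family:
KL = log(l1/l2) + l2/l1 - 1.
log(8/11) = -0.318454.
11/8 = 1.375.
KL = -0.318454 + 1.375 - 1 = 0.0565

0.0565


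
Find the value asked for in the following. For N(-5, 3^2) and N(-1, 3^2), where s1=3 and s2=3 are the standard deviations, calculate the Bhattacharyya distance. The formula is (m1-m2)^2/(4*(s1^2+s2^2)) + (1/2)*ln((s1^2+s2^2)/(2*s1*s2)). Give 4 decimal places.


Bhattacharyya distance between two Gaussians:
DB = (m1-m2)^2/(4*(s1^2+s2^2)) + (1/2)*ln((s1^2+s2^2)/(2*s1*s2)).
(m1-m2)^2 = (-4)^2 = 16.
s1^2+s2^2 = 9 + 9 = 18.
term1 = 16/72 = 0.222222.
term2 = 0.5*ln(18/18.0) = 0.0.
DB = 0.222222 + 0.0 = 0.2222

0.2222


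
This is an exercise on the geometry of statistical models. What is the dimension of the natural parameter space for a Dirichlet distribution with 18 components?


Exponential family dimension calculation:
Dirichlet with 18 components has 18 natural parameters.

18


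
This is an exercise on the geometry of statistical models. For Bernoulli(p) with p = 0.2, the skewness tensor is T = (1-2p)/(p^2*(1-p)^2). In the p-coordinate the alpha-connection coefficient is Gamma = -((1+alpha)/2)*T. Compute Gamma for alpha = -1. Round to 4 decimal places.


Skewness (Amari-Chentsov) tensor: T = (1-2p)/(p^2*(1-p)^2).
p = 0.2, 1-2p = 0.6, p^2 = 0.04, (1-p)^2 = 0.64.
T = 0.6/(0.04 * 0.64) = 23.4375.
In the p-coordinate, Gamma^(alpha) = Gamma^(0) - (alpha/2)*T with Gamma^(0) = (1/2)*g'(p) = -T/2,
so Gamma^(alpha) = -((1+alpha)/2)*T.
alpha = -1, -(1+alpha)/2 = 0.0.
Gamma = 0.0 * 23.4375 = 0.0000

0.0000


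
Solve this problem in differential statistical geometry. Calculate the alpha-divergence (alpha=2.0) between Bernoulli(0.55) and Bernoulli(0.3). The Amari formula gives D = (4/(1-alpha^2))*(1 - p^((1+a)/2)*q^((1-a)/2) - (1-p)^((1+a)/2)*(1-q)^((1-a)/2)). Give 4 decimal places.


Amari alpha-divergence:
D = (4/(1-alpha^2))*(1 - p^((1+a)/2)*q^((1-a)/2) - (1-p)^((1+a)/2)*(1-q)^((1-a)/2)).
alpha = 2.0, p = 0.55, q = 0.3.
e1 = (1+alpha)/2 = 1.5, e2 = (1-alpha)/2 = -0.5.
t1 = p^e1 * q^e2 = 0.55^1.5 * 0.3^-0.5 = 0.744704.
t2 = (1-p)^e1 * (1-q)^e2 = 0.45^1.5 * 0.7^-0.5 = 0.360803.
4/(1-alpha^2) = -1.333333.
D = -1.333333*(1 - 0.744704 - 0.360803) = 0.1407

0.1407


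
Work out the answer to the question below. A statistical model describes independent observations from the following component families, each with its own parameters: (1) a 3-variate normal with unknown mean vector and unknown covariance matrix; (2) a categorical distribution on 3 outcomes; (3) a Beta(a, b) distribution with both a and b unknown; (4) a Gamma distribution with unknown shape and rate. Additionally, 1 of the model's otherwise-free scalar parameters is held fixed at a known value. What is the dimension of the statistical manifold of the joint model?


The dimension of a statistical manifold equals the number of free
(independent) real parameters of the model. For a product of independent
blocks the parameter counts add.
- 3-variate normal: 3 (mean) + 3*4/2 = 6 (symmetric covariance) = 9.
- categorical on 3 outcomes (probabilities sum to 1): 3-1 = 2.
- Beta (a, b): 2.
- Gamma (shape, rate): 2.
Total = 9 + 2 + 2 + 2 = 15.
1 parameter(s) fixed at known values: 15 - 1 = 14.
Dimension = 14

14


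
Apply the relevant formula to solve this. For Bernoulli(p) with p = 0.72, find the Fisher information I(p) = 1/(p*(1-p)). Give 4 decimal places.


For Bernoulli(p), Fisher information is I(p) = 1/(p*(1-p)).
p = 0.72, 1-p = 0.28.
p*(1-p) = 0.2016.
I(p) = 1/0.2016 = 4.9603

4.9603


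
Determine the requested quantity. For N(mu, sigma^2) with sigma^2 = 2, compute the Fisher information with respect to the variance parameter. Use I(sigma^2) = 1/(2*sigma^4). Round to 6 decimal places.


Fisher information for variance: I(sigma^2) = 1/(2*sigma^4).
sigma^2 = 2, so sigma^4 = 4.
I = 1/(2*4) = 1/8 = 0.125000

0.125000


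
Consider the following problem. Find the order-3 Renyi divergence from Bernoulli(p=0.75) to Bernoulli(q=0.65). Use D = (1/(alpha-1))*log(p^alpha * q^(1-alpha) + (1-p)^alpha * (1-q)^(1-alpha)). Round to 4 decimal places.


Renyi divergence of order alpha between Bernoulli distributions:
D = (1/(alpha-1))*log(p^alpha * q^(1-alpha) + (1-p)^alpha * (1-q)^(1-alpha)).
alpha = 3, p = 0.75, q = 0.65.
p^alpha * q^(1-alpha) = 0.75^3 * 0.65^-2 = 0.998521.
(1-p)^alpha * (1-q)^(1-alpha) = 0.25^3 * 0.35^-2 = 0.127551.
sum = 0.998521 + 0.127551 = 1.126072.
D = (1/2)*log(1.126072) = 0.0594

0.0594


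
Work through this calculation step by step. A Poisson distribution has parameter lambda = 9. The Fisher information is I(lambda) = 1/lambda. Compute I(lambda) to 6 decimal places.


Fisher information for Poisson: I(lambda) = 1/lambda.
lambda = 9.
I(lambda) = 1/9 = 0.111111

0.111111


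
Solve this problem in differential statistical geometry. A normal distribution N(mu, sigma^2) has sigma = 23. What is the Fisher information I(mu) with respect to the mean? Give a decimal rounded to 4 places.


The Fisher information for the mean of a normal distribution is I(mu) = 1/sigma^2.
sigma = 23, so sigma^2 = 529.
I(mu) = 1/529 = 0.0019

0.0019


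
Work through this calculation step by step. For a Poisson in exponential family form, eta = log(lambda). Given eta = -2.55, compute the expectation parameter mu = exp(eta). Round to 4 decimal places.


Expectation parameter for Poisson exponential family:
mu = exp(eta).
eta = -2.55.
mu = exp(-2.55) = 0.0781

0.0781


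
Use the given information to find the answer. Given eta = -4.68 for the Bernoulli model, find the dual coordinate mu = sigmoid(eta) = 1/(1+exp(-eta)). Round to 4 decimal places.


Dual coordinate (expectation parameter) for Bernoulli:
mu = 1/(1+exp(-eta)).
eta = -4.68.
exp(-eta) = exp(4.68) = 107.770073.
mu = 1/(1+107.770073) = 0.0092

0.0092


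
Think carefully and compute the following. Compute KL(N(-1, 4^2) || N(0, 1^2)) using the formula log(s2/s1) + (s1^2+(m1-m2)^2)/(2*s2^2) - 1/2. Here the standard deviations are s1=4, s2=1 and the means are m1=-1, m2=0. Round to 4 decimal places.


KL divergence between normal distributions:
KL = log(s2/s1) + (s1^2 + (m1-m2)^2)/(2*s2^2) - 1/2.
log(1/4) = -1.386294.
(4^2 + (-1-0)^2)/(2*1^2) = (16 + 1)/2 = 8.5.
KL = -1.386294 + 8.5 - 0.5 = 6.6137

6.6137


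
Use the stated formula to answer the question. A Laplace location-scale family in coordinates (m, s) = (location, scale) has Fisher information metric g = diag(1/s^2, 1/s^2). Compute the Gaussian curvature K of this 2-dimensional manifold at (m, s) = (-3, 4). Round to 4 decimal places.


The metric has the form g = (A dm^2 + B ds^2)/s^2 with A = 1, B = 1.
Substitute u = sqrt(A/B)*m: g = B*(du^2 + ds^2)/s^2, i.e. B times the
Poincare upper half-plane metric, which has constant Gaussian curvature -1.
Scaling a 2D metric by a constant c divides the Gaussian curvature by c,
so K = -1/B = -1/(1) = -1.0000 everywhere (the point (m, s) = (-3, 4) is irrelevant:
the curvature is constant).
The requested Gaussian curvature is K = -1.0000.

-1.0000


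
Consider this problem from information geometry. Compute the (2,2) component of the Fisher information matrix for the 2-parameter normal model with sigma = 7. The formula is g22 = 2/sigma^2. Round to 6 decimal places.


For the 2-parameter normal family, the Fisher metric has:
  g11 = 1/sigma^2, g22 = 2/sigma^2.
sigma = 7, sigma^2 = 49.
g22 = 0.040816

0.040816


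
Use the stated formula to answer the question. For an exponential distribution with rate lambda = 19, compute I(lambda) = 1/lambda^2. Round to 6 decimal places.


Fisher information for exponential: I(lambda) = 1/lambda^2.
lambda = 19, lambda^2 = 361.
I = 1/361 = 0.002770

0.002770


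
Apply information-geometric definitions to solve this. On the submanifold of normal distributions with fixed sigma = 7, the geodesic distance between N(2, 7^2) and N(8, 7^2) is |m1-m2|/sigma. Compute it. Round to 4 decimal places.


On the fixed-variance normal subfamily, geodesic distance = |m1-m2|/sigma.
|2 - 8| = 6.
sigma = 7.
d = 6/7 = 0.8571

0.8571


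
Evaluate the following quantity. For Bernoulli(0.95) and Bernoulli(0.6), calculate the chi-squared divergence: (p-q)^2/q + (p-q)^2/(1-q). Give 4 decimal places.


Chi-squared divergence between Bernoulli distributions:
chi^2 = (p-q)^2/q + (p-q)^2/(1-q).
p = 0.95, q = 0.6, p-q = 0.35.
(p-q)^2 = 0.1225.
term1 = 0.1225/0.6 = 0.204167.
term2 = 0.1225/0.4 = 0.30625.
chi^2 = 0.204167 + 0.30625 = 0.5104

0.5104


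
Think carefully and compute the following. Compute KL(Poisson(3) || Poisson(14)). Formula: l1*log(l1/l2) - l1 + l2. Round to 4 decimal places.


KL divergence for Poisson:
KL = l1*log(l1/l2) - l1 + l2.
l1 = 3, l2 = 14.
log(3/14) = -1.540445.
l1*log(l1/l2) = 3 * -1.540445 = -4.621335.
KL = -4.621335 - 3 + 14 = 6.3787

6.3787


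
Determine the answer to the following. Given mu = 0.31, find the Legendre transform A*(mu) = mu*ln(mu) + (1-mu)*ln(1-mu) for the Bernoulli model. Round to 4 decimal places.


Legendre transform for Bernoulli:
A*(mu) = mu*log(mu) + (1-mu)*log(1-mu).
mu = 0.31, 1-mu = 0.69.
mu*log(mu) = 0.31*log(0.31) = -0.363067.
(1-mu)*log(1-mu) = 0.69*log(0.69) = -0.256034.
A* = -0.363067 + -0.256034 = -0.6191

-0.6191


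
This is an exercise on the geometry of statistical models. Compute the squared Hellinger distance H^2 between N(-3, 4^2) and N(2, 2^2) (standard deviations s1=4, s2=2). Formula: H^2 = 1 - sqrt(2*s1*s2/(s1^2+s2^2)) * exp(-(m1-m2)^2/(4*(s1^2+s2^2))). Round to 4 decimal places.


Squared Hellinger distance for Gaussians:
H^2 = 1 - sqrt(2*s1*s2/(s1^2+s2^2)) * exp(-(m1-m2)^2/(4*(s1^2+s2^2))).
s1^2 = 16, s2^2 = 4, s1^2+s2^2 = 20.
sqrt(2*4*2/(20)) = 0.894427.
(m1-m2)^2 = (-5)^2 = 25.
exp(-25/(4*20)) = exp(-0.3125) = 0.731616.
H^2 = 1 - 0.894427*0.731616 = 0.3456

0.3456


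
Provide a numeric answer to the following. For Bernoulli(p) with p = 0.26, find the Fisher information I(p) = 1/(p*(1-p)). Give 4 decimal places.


For Bernoulli(p), Fisher information is I(p) = 1/(p*(1-p)).
p = 0.26, 1-p = 0.74.
p*(1-p) = 0.1924.
I(p) = 1/0.1924 = 5.1975

5.1975


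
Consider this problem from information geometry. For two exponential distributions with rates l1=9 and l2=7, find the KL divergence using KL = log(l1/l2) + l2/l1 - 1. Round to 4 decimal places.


KL divergence for exponential family:
KL = log(l1/l2) + l2/l1 - 1.
log(9/7) = 0.251314.
7/9 = 0.777778.
KL = 0.251314 + 0.777778 - 1 = 0.0291

0.0291


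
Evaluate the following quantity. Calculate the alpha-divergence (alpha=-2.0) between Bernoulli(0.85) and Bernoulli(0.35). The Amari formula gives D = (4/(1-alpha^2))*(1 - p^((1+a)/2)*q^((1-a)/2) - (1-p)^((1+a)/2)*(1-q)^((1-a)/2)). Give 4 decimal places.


Amari alpha-divergence:
D = (4/(1-alpha^2))*(1 - p^((1+a)/2)*q^((1-a)/2) - (1-p)^((1+a)/2)*(1-q)^((1-a)/2)).
alpha = -2.0, p = 0.85, q = 0.35.
e1 = (1+alpha)/2 = -0.5, e2 = (1-alpha)/2 = 1.5.
t1 = p^e1 * q^e2 = 0.85^-0.5 * 0.35^1.5 = 0.224591.
t2 = (1-p)^e1 * (1-q)^e2 = 0.15^-0.5 * 0.65^1.5 = 1.353083.
4/(1-alpha^2) = -1.333333.
D = -1.333333*(1 - 0.224591 - 1.353083) = 0.7702

0.7702


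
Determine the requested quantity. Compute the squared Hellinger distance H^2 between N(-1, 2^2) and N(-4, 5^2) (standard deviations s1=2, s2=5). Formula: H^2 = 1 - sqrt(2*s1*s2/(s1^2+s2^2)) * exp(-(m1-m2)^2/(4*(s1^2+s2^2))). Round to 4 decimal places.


Squared Hellinger distance for Gaussians:
H^2 = 1 - sqrt(2*s1*s2/(s1^2+s2^2)) * exp(-(m1-m2)^2/(4*(s1^2+s2^2))).
s1^2 = 4, s2^2 = 25, s1^2+s2^2 = 29.
sqrt(2*2*5/(29)) = 0.830455.
(m1-m2)^2 = (3)^2 = 9.
exp(-9/(4*29)) = exp(-0.077586) = 0.925347.
H^2 = 1 - 0.830455*0.925347 = 0.2315

0.2315


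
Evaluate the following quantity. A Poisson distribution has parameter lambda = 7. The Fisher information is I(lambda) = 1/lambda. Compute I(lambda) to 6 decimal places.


Fisher information for Poisson: I(lambda) = 1/lambda.
lambda = 7.
I(lambda) = 1/7 = 0.142857

0.142857


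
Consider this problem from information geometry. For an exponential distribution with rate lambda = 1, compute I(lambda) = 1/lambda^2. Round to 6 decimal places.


Fisher information for exponential: I(lambda) = 1/lambda^2.
lambda = 1, lambda^2 = 1.
I = 1/1 = 1.000000

1.000000


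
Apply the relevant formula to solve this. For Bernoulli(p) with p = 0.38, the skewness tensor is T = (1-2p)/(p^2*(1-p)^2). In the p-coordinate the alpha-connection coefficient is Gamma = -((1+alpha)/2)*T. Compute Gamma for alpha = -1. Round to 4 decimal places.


Skewness (Amari-Chentsov) tensor: T = (1-2p)/(p^2*(1-p)^2).
p = 0.38, 1-2p = 0.24, p^2 = 0.1444, (1-p)^2 = 0.3844.
T = 0.24/(0.1444 * 0.3844) = 4.323751.
In the p-coordinate, Gamma^(alpha) = Gamma^(0) - (alpha/2)*T with Gamma^(0) = (1/2)*g'(p) = -T/2,
so Gamma^(alpha) = -((1+alpha)/2)*T.
alpha = -1, -(1+alpha)/2 = 0.0.
Gamma = 0.0 * 4.323751 = 0.0000

0.0000


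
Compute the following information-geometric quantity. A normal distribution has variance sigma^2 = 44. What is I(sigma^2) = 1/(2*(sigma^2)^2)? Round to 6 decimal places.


Fisher information for variance: I(sigma^2) = 1/(2*sigma^4).
sigma^2 = 44, so sigma^4 = 1936.
I = 1/(2*1936) = 1/3872 = 0.000258

0.000258


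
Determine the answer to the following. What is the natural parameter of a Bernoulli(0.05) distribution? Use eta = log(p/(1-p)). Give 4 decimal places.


Natural parameter for Bernoulli: eta = log(p/(1-p)).
p = 0.05, 1-p = 0.95.
p/(1-p) = 0.052632.
eta = log(0.052632) = -2.9444

-2.9444


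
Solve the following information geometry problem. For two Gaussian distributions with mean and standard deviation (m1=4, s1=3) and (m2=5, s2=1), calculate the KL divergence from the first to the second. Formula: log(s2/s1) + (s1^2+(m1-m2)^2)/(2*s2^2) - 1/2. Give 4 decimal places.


KL divergence between normal distributions:
KL = log(s2/s1) + (s1^2 + (m1-m2)^2)/(2*s2^2) - 1/2.
log(1/3) = -1.098612.
(3^2 + (4-5)^2)/(2*1^2) = (9 + 1)/2 = 5.0.
KL = -1.098612 + 5.0 - 0.5 = 3.4014

3.4014


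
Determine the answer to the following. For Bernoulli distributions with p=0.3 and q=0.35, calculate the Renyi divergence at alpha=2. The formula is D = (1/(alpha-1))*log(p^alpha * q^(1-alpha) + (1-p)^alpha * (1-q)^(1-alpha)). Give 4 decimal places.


Renyi divergence of order alpha between Bernoulli distributions:
D = (1/(alpha-1))*log(p^alpha * q^(1-alpha) + (1-p)^alpha * (1-q)^(1-alpha)).
alpha = 2, p = 0.3, q = 0.35.
p^alpha * q^(1-alpha) = 0.3^2 * 0.35^-1 = 0.257143.
(1-p)^alpha * (1-q)^(1-alpha) = 0.7^2 * 0.65^-1 = 0.753846.
sum = 0.257143 + 0.753846 = 1.010989.
D = (1/1)*log(1.010989) = 0.0109

0.0109


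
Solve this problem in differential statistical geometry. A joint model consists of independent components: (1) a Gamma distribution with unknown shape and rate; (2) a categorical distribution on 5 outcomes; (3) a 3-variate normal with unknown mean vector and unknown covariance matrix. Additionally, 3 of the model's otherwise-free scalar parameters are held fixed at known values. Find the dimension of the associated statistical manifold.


The dimension of a statistical manifold equals the number of free
(independent) real parameters of the model. For a product of independent
blocks the parameter counts add.
- Gamma (shape, rate): 2.
- categorical on 5 outcomes (probabilities sum to 1): 5-1 = 4.
- 3-variate normal: 3 (mean) + 3*4/2 = 6 (symmetric covariance) = 9.
Total = 2 + 4 + 9 = 15.
3 parameter(s) fixed at known values: 15 - 3 = 12.
Dimension = 12

12


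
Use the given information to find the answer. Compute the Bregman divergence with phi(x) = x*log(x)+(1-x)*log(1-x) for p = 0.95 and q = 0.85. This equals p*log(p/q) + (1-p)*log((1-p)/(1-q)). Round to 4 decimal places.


Bregman divergence with negative entropy generator:
D = p*log(p/q) + (1-p)*log((1-p)/(1-q)).
p = 0.95, q = 0.85.
p*log(p/q) = 0.95*log(0.95/0.85) = 0.105664.
(1-p)*log((1-p)/(1-q)) = 0.05*log(0.05/0.15) = -0.054931.
D = 0.105664 + -0.054931 = 0.0507

0.0507


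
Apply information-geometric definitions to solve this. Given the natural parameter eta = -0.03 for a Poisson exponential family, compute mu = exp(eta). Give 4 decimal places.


Expectation parameter for Poisson exponential family:
mu = exp(eta).
eta = -0.03.
mu = exp(-0.03) = 0.9704

0.9704


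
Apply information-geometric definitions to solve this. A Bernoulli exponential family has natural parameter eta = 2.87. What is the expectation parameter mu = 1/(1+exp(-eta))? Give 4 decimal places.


Dual coordinate (expectation parameter) for Bernoulli:
mu = 1/(1+exp(-eta)).
eta = 2.87.
exp(-eta) = exp(-2.87) = 0.056699.
mu = 1/(1+0.056699) = 0.9463

0.9463


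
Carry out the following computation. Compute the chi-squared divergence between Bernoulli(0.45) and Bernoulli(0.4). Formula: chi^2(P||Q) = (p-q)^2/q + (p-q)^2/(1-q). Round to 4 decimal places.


Chi-squared divergence between Bernoulli distributions:
chi^2 = (p-q)^2/q + (p-q)^2/(1-q).
p = 0.45, q = 0.4, p-q = 0.05.
(p-q)^2 = 0.0025.
term1 = 0.0025/0.4 = 0.00625.
term2 = 0.0025/0.6 = 0.004167.
chi^2 = 0.00625 + 0.004167 = 0.0104

0.0104


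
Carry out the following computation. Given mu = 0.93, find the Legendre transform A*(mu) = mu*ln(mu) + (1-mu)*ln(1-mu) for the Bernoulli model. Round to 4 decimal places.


Legendre transform for Bernoulli:
A*(mu) = mu*log(mu) + (1-mu)*log(1-mu).
mu = 0.93, 1-mu = 0.07.
mu*log(mu) = 0.93*log(0.93) = -0.067491.
(1-mu)*log(1-mu) = 0.07*log(0.07) = -0.186148.
A* = -0.067491 + -0.186148 = -0.2536

-0.2536


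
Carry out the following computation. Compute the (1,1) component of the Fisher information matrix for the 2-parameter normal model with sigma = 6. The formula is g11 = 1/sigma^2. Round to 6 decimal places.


For the 2-parameter normal family, the Fisher metric has:
  g11 = 1/sigma^2, g22 = 2/sigma^2.
sigma = 6, sigma^2 = 36.
g11 = 0.027778

0.027778


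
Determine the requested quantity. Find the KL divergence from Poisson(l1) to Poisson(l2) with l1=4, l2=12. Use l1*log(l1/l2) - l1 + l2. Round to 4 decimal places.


KL divergence for Poisson:
KL = l1*log(l1/l2) - l1 + l2.
l1 = 4, l2 = 12.
log(4/12) = -1.098612.
l1*log(l1/l2) = 4 * -1.098612 = -4.394449.
KL = -4.394449 - 4 + 12 = 3.6056

3.6056


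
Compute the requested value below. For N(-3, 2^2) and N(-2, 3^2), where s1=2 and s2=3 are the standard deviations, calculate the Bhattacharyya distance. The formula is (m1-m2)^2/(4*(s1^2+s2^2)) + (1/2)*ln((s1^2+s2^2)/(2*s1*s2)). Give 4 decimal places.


Bhattacharyya distance between two Gaussians:
DB = (m1-m2)^2/(4*(s1^2+s2^2)) + (1/2)*ln((s1^2+s2^2)/(2*s1*s2)).
(m1-m2)^2 = (-1)^2 = 1.
s1^2+s2^2 = 4 + 9 = 13.
term1 = 1/52 = 0.019231.
term2 = 0.5*ln(13/12.0) = 0.040021.
DB = 0.019231 + 0.040021 = 0.0593

0.0593


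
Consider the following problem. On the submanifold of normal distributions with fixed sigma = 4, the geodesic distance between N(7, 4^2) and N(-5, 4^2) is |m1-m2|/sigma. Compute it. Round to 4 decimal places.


On the fixed-variance normal subfamily, geodesic distance = |m1-m2|/sigma.
|7 - -5| = 12.
sigma = 4.
d = 12/4 = 3.0000

3.0000


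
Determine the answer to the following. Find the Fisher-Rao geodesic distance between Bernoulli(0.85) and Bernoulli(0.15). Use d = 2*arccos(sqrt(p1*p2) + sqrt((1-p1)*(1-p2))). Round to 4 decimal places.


Geodesic distance on Bernoulli manifold:
d(p1,p2) = 2*arccos(sqrt(p1*p2) + sqrt((1-p1)*(1-p2))).
sqrt(p1*p2) = sqrt(0.85*0.15) = 0.357071.
sqrt((1-p1)*(1-p2)) = sqrt(0.15*0.85) = 0.357071.
arg = 0.357071 + 0.357071 = 0.714143.
d = 2*arccos(0.714143) = 1.5508

1.5508


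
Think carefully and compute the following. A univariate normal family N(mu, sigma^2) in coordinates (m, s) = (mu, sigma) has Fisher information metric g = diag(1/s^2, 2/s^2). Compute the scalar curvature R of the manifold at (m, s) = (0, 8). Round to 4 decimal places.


The metric has the form g = (A dm^2 + B ds^2)/s^2 with A = 1, B = 2.
Substitute u = sqrt(A/B)*m: g = B*(du^2 + ds^2)/s^2, i.e. B times the
Poincare upper half-plane metric, which has constant Gaussian curvature -1.
Scaling a 2D metric by a constant c divides the Gaussian curvature by c,
so K = -1/B = -1/(2) = -0.5000 everywhere (the point (m, s) = (0, 8) is irrelevant:
the curvature is constant).
Scalar curvature in dimension 2: R = 2K = -2/(2) = -1.0000.

-1.0000


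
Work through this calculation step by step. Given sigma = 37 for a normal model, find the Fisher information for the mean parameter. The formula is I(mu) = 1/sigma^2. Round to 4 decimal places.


The Fisher information for the mean of a normal distribution is I(mu) = 1/sigma^2.
sigma = 37, so sigma^2 = 1369.
I(mu) = 1/1369 = 0.0007

0.0007


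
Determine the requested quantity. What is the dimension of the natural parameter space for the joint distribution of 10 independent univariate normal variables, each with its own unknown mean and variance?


Exponential family dimension calculation:
Each univariate normal has two natural parameters (mu/sigma^2 and -1/(2 sigma^2)).
With 10 independent components, dim = 2 * 10 = 20.

20


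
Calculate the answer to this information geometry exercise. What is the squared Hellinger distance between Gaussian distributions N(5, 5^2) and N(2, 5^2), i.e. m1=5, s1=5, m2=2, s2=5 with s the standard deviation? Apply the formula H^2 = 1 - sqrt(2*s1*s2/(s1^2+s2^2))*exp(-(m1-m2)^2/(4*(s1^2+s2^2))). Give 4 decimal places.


Squared Hellinger distance for Gaussians:
H^2 = 1 - sqrt(2*s1*s2/(s1^2+s2^2)) * exp(-(m1-m2)^2/(4*(s1^2+s2^2))).
s1^2 = 25, s2^2 = 25, s1^2+s2^2 = 50.
sqrt(2*5*5/(50)) = 1.0.
(m1-m2)^2 = (3)^2 = 9.
exp(-9/(4*50)) = exp(-0.045) = 0.955997.
H^2 = 1 - 1.0*0.955997 = 0.0440

0.0440


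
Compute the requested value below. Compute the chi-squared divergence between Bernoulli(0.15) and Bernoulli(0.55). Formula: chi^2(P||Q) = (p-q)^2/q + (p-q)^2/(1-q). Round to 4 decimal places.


Chi-squared divergence between Bernoulli distributions:
chi^2 = (p-q)^2/q + (p-q)^2/(1-q).
p = 0.15, q = 0.55, p-q = -0.4.
(p-q)^2 = 0.16.
term1 = 0.16/0.55 = 0.290909.
term2 = 0.16/0.45 = 0.355556.
chi^2 = 0.290909 + 0.355556 = 0.6465

0.6465


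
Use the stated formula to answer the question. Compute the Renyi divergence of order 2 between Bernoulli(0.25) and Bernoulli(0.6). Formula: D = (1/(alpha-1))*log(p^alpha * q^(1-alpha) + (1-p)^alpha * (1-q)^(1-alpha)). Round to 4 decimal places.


Renyi divergence of order alpha between Bernoulli distributions:
D = (1/(alpha-1))*log(p^alpha * q^(1-alpha) + (1-p)^alpha * (1-q)^(1-alpha)).
alpha = 2, p = 0.25, q = 0.6.
p^alpha * q^(1-alpha) = 0.25^2 * 0.6^-1 = 0.104167.
(1-p)^alpha * (1-q)^(1-alpha) = 0.75^2 * 0.4^-1 = 1.40625.
sum = 0.104167 + 1.40625 = 1.510417.
D = (1/1)*log(1.510417) = 0.4124

0.4124


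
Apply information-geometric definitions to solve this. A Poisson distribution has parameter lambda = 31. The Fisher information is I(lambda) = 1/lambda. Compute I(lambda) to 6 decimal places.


Fisher information for Poisson: I(lambda) = 1/lambda.
lambda = 31.
I(lambda) = 1/31 = 0.032258

0.032258


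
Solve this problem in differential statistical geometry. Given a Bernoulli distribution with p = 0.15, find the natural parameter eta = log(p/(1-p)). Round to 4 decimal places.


Natural parameter for Bernoulli: eta = log(p/(1-p)).
p = 0.15, 1-p = 0.85.
p/(1-p) = 0.176471.
eta = log(0.176471) = -1.7346

-1.7346


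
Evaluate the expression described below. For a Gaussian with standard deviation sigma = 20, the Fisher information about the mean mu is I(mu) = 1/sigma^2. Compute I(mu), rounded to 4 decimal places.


The Fisher information for the mean of a normal distribution is I(mu) = 1/sigma^2.
sigma = 20, so sigma^2 = 400.
I(mu) = 1/400 = 0.0025

0.0025


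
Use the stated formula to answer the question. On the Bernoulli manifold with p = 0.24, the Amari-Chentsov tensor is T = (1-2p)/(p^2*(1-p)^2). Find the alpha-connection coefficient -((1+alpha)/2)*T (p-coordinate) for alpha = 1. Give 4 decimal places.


Skewness (Amari-Chentsov) tensor: T = (1-2p)/(p^2*(1-p)^2).
p = 0.24, 1-2p = 0.52, p^2 = 0.0576, (1-p)^2 = 0.5776.
T = 0.52/(0.0576 * 0.5776) = 15.629809.
In the p-coordinate, Gamma^(alpha) = Gamma^(0) - (alpha/2)*T with Gamma^(0) = (1/2)*g'(p) = -T/2,
so Gamma^(alpha) = -((1+alpha)/2)*T.
alpha = 1, -(1+alpha)/2 = -1.0.
Gamma = -1.0 * 15.629809 = -15.6298

-15.6298


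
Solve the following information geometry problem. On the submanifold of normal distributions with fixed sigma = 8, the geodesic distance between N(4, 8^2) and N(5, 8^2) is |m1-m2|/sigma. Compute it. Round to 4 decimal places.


On the fixed-variance normal subfamily, geodesic distance = |m1-m2|/sigma.
|4 - 5| = 1.
sigma = 8.
d = 1/8 = 0.1250

0.1250


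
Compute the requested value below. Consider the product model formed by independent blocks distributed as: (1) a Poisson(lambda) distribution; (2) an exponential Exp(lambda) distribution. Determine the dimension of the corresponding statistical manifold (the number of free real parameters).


The dimension of a statistical manifold equals the number of free
(independent) real parameters of the model. For a product of independent
blocks the parameter counts add.
- Poisson (lambda): 1.
- exponential (lambda): 1.
Total = 1 + 1 = 2.
Dimension = 2

2


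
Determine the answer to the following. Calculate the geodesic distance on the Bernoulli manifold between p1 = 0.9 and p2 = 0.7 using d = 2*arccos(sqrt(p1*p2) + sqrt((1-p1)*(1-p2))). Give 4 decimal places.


Geodesic distance on Bernoulli manifold:
d(p1,p2) = 2*arccos(sqrt(p1*p2) + sqrt((1-p1)*(1-p2))).
sqrt(p1*p2) = sqrt(0.9*0.7) = 0.793725.
sqrt((1-p1)*(1-p2)) = sqrt(0.1*0.3) = 0.173205.
arg = 0.793725 + 0.173205 = 0.96693.
d = 2*arccos(0.96693) = 0.5158

0.5158


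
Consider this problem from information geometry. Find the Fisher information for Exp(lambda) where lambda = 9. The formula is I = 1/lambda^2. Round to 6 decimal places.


Fisher information for exponential: I(lambda) = 1/lambda^2.
lambda = 9, lambda^2 = 81.
I = 1/81 = 0.012346

0.012346


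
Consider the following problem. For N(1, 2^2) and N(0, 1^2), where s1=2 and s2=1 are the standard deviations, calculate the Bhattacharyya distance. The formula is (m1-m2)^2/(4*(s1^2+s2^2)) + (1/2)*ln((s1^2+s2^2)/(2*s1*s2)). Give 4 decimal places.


Bhattacharyya distance between two Gaussians:
DB = (m1-m2)^2/(4*(s1^2+s2^2)) + (1/2)*ln((s1^2+s2^2)/(2*s1*s2)).
(m1-m2)^2 = (1)^2 = 1.
s1^2+s2^2 = 4 + 1 = 5.
term1 = 1/20 = 0.05.
term2 = 0.5*ln(5/4.0) = 0.111572.
DB = 0.05 + 0.111572 = 0.1616

0.1616


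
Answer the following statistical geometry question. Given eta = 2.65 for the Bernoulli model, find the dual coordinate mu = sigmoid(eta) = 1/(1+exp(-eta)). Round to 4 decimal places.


Dual coordinate (expectation parameter) for Bernoulli:
mu = 1/(1+exp(-eta)).
eta = 2.65.
exp(-eta) = exp(-2.65) = 0.070651.
mu = 1/(1+0.070651) = 0.9340

0.9340


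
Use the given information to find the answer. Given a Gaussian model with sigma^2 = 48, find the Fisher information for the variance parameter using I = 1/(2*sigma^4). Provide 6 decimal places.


Fisher information for variance: I(sigma^2) = 1/(2*sigma^4).
sigma^2 = 48, so sigma^4 = 2304.
I = 1/(2*2304) = 1/4608 = 0.000217

0.000217


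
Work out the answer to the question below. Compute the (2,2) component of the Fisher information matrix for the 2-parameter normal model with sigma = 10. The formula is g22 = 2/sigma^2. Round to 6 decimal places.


For the 2-parameter normal family, the Fisher metric has:
  g11 = 1/sigma^2, g22 = 2/sigma^2.
sigma = 10, sigma^2 = 100.
g22 = 0.020000

0.020000


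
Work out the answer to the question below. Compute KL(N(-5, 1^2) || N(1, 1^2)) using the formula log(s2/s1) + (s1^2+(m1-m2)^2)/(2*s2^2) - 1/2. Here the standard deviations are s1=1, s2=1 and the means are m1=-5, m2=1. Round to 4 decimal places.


KL divergence between normal distributions:
KL = log(s2/s1) + (s1^2 + (m1-m2)^2)/(2*s2^2) - 1/2.
log(1/1) = 0.0.
(1^2 + (-5-1)^2)/(2*1^2) = (1 + 36)/2 = 18.5.
KL = 0.0 + 18.5 - 0.5 = 18.0000

18.0000
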